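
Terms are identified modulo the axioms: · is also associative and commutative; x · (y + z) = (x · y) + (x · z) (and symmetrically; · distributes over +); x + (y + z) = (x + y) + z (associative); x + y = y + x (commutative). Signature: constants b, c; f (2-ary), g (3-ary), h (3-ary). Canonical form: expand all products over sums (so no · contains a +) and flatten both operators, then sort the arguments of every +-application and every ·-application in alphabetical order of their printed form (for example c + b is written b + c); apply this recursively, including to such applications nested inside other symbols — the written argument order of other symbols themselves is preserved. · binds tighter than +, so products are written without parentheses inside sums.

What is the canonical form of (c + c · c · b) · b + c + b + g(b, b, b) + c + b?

Answer: b + b + b · b · c · c + b · c + c + c + g(b, b, b)

Derivation:
Expand:  b · c + b · b · c · c + c + b + g(b, b, b) + c + b
Sort arguments:  b + b + b · b · c · c + b · c + c + c + g(b, b, b)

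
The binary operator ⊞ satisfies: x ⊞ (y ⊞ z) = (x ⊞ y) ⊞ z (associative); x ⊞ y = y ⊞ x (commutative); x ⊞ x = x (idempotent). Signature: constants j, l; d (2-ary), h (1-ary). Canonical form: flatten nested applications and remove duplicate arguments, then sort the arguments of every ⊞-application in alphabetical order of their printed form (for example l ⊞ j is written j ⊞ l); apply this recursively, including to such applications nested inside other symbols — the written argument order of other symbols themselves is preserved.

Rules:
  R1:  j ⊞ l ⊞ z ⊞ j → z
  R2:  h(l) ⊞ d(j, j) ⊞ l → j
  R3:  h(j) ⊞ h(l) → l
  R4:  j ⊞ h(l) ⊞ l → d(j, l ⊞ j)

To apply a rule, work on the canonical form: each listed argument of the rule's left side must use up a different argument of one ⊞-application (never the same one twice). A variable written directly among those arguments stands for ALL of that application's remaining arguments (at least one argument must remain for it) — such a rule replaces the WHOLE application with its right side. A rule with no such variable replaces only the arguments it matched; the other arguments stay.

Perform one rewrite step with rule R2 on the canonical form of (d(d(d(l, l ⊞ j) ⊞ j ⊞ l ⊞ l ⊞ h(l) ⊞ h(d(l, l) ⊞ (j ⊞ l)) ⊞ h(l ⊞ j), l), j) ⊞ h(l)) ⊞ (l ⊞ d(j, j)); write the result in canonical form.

Answer: d(d(d(l, j ⊞ l) ⊞ h(d(l, l) ⊞ j ⊞ l) ⊞ h(j ⊞ l) ⊞ h(l) ⊞ j ⊞ l, l), j) ⊞ j

Derivation:
Canonical form:  d(d(d(l, j ⊞ l) ⊞ h(d(l, l) ⊞ j ⊞ l) ⊞ h(j ⊞ l) ⊞ h(l) ⊞ j ⊞ l, l), j) ⊞ d(j, j) ⊞ h(l) ⊞ l
R2 matches:  uses d(j, j), h(l), l
New term:  d(d(d(l, j ⊞ l) ⊞ h(d(l, l) ⊞ j ⊞ l) ⊞ h(j ⊞ l) ⊞ h(l) ⊞ j ⊞ l, l), j) ⊞ j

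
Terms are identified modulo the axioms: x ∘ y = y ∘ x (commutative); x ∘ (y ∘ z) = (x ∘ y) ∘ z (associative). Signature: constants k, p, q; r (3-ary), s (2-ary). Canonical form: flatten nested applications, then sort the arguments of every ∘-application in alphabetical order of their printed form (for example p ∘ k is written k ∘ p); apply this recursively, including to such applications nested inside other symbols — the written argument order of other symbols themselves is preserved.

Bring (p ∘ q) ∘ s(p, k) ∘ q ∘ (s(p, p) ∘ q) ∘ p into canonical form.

Merge nested applications:  p ∘ q ∘ s(p, k) ∘ q ∘ s(p, p) ∘ q ∘ p
Sort:  p ∘ p ∘ q ∘ q ∘ q ∘ s(p, k) ∘ s(p, p)

Answer: p ∘ p ∘ q ∘ q ∘ q ∘ s(p, k) ∘ s(p, p)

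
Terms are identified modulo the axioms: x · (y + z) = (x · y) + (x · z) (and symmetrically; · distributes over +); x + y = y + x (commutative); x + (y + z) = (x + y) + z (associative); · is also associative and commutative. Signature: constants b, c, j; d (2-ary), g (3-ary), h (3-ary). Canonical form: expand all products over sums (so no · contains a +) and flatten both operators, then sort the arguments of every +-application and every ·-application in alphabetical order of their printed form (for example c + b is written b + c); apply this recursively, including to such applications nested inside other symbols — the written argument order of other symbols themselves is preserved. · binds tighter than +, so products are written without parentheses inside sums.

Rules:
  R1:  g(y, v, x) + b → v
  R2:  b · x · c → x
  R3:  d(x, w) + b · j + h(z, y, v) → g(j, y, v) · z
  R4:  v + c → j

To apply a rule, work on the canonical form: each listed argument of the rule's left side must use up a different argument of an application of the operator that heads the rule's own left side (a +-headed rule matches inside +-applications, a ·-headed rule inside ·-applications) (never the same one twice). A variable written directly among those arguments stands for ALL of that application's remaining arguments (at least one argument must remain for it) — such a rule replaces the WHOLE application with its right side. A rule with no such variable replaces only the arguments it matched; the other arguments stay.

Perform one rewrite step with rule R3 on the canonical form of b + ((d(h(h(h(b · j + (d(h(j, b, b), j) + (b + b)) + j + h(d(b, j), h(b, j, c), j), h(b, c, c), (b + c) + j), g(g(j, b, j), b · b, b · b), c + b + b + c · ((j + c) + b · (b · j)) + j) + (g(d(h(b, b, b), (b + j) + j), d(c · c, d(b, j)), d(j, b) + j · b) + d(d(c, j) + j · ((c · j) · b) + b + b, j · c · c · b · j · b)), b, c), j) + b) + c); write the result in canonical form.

Canonical form:  b + b + c + d(h(d(b + b + b · c · j · j + d(c, j), b · b · c · c · j · j) + g(d(h(b, b, b), b + j + j), d(c · c, d(b, j)), b · j + d(j, b)) + h(h(b + b + b · j + d(h(j, b, b), j) + h(d(b, j), h(b, j, c), j) + j, h(b, c, c), b + c + j), g(g(j, b, j), b · b, b · b), b + b + b · b · c · j + c + c · c + c · j + j), b, c), j)
Apply R3:  consuming b · j, d(h(j, b, b), j), h(d(b, j), h(b, j, c), j);  v := j, w := j, x := h(j, b, b), y := h(b, j, c), z := d(b, j)
Result:  b + b + c + d(h(d(b + b + b · c · j · j + d(c, j), b · b · c · c · j · j) + g(d(h(b, b, b), b + j + j), d(c · c, d(b, j)), b · j + d(j, b)) + h(h(b + b + d(b, j) · g(j, h(b, j, c), j) + j, h(b, c, c), b + c + j), g(g(j, b, j), b · b, b · b), b + b + b · b · c · j + c + c · c + c · j + j), b, c), j)

Answer: b + b + c + d(h(d(b + b + b · c · j · j + d(c, j), b · b · c · c · j · j) + g(d(h(b, b, b), b + j + j), d(c · c, d(b, j)), b · j + d(j, b)) + h(h(b + b + d(b, j) · g(j, h(b, j, c), j) + j, h(b, c, c), b + c + j), g(g(j, b, j), b · b, b · b), b + b + b · b · c · j + c + c · c + c · j + j), b, c), j)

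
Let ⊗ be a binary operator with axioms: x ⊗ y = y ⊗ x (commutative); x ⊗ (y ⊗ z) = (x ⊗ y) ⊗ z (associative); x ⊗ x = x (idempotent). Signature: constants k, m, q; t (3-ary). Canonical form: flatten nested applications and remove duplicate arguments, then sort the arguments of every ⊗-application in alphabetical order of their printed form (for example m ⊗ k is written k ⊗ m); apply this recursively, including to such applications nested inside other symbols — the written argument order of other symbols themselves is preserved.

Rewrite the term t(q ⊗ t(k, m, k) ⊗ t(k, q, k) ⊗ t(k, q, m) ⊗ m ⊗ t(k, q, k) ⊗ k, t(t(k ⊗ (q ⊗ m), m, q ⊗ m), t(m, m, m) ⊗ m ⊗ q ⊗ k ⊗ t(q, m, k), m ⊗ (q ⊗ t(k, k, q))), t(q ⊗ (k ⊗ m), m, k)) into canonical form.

Work inside:  q ⊗ t(k, m, k) ⊗ t(k, q, k) ⊗ t(k, q, m) ⊗ m ⊗ t(k, q, k) ⊗ k
Deduplicate:  drop duplicate t(k, q, k)
Sort arguments:  k ⊗ m ⊗ q ⊗ t(k, m, k) ⊗ t(k, q, k) ⊗ t(k, q, m)
Rebuild:  t(k ⊗ m ⊗ q ⊗ t(k, m, k) ⊗ t(k, q, k) ⊗ t(k, q, m), t(t(k ⊗ m ⊗ q, m, m ⊗ q), k ⊗ m ⊗ q ⊗ t(m, m, m) ⊗ t(q, m, k), m ⊗ q ⊗ t(k, k, q)), t(k ⊗ m ⊗ q, m, k))

Answer: t(k ⊗ m ⊗ q ⊗ t(k, m, k) ⊗ t(k, q, k) ⊗ t(k, q, m), t(t(k ⊗ m ⊗ q, m, m ⊗ q), k ⊗ m ⊗ q ⊗ t(m, m, m) ⊗ t(q, m, k), m ⊗ q ⊗ t(k, k, q)), t(k ⊗ m ⊗ q, m, k))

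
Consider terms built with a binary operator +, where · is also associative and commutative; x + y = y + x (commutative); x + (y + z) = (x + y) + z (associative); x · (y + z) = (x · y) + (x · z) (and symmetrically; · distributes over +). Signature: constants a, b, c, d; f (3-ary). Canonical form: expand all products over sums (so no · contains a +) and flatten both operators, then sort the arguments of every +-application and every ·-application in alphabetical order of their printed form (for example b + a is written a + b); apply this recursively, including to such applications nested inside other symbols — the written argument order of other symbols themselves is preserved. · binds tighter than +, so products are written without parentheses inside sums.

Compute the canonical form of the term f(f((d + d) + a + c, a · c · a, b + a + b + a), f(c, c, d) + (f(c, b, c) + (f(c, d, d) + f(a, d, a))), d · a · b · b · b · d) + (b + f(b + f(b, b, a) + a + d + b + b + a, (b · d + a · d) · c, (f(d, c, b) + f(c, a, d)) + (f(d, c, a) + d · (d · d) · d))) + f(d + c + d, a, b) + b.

Answer: b + b + f(a + a + b + b + b + d + f(b, b, a), a · c · d + b · c · d, d · d · d · d + f(c, a, d) + f(d, c, a) + f(d, c, b)) + f(c + d + d, a, b) + f(f(a + c + d + d, a · a · c, a + a + b + b), f(a, d, a) + f(c, b, c) + f(c, c, d) + f(c, d, d), a · b · b · b · d · d)

Derivation:
Distribute:  f(f(a + c + d + d, a · a · c, a + a + b + b), f(a, d, a) + f(c, b, c) + f(c, c, d) + f(c, d, d), a · b · b · b · d · d) + b + f(a + a + b + b + b + d + f(b, b, a), a · c · d + b · c · d, d · d · d · d + f(c, a, d) + f(d, c, a) + f(d, c, b)) + f(c + d + d, a, b) + b
Sort arguments:  b + b + f(a + a + b + b + b + d + f(b, b, a), a · c · d + b · c · d, d · d · d · d + f(c, a, d) + f(d, c, a) + f(d, c, b)) + f(c + d + d, a, b) + f(f(a + c + d + d, a · a · c, a + a + b + b), f(a, d, a) + f(c, b, c) + f(c, c, d) + f(c, d, d), a · b · b · b · d · d)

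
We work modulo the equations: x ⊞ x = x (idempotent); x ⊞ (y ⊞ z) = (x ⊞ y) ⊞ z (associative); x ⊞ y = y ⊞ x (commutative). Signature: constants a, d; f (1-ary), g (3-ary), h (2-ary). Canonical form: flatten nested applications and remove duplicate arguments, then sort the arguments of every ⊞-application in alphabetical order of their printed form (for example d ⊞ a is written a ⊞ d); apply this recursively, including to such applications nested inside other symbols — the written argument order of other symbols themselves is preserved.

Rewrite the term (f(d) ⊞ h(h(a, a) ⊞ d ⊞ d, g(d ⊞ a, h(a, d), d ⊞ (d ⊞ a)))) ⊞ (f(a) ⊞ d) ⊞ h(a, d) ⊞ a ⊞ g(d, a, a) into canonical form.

Un-nest:  f(d) ⊞ h(h(a, a) ⊞ d ⊞ d, g(d ⊞ a, h(a, d), d ⊞ (d ⊞ a))) ⊞ f(a) ⊞ d ⊞ h(a, d) ⊞ a ⊞ g(d, a, a)
Inside:  h(h(a, a) ⊞ d ⊞ d, g(d ⊞ a, h(a, d), d ⊞ (d ⊞ a)))  →  h(d ⊞ h(a, a), g(a ⊞ d, h(a, d), a ⊞ d))
Sort arguments:  a ⊞ d ⊞ f(a) ⊞ f(d) ⊞ g(d, a, a) ⊞ h(a, d) ⊞ h(d ⊞ h(a, a), g(a ⊞ d, h(a, d), a ⊞ d))

Answer: a ⊞ d ⊞ f(a) ⊞ f(d) ⊞ g(d, a, a) ⊞ h(a, d) ⊞ h(d ⊞ h(a, a), g(a ⊞ d, h(a, d), a ⊞ d))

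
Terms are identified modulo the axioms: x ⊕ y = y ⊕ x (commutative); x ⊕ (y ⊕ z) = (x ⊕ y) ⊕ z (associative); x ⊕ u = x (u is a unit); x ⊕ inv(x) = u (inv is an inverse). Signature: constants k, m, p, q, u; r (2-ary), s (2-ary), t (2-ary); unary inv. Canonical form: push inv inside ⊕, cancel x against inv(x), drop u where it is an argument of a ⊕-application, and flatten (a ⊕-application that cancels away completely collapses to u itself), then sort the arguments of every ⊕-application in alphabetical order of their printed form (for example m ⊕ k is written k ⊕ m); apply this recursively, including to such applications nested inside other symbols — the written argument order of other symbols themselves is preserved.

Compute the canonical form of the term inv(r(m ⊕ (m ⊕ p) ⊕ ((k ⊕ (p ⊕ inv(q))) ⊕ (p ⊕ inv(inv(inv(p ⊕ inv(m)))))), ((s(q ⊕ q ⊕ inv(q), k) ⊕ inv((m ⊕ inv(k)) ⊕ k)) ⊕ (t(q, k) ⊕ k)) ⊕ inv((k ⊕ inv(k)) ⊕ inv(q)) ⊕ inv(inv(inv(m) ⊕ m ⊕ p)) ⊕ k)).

Push inv inside:  distribute inv over ⊕ and collapse double inv
Collect:  inv(r(inv(q) ⊕ k ⊕ m ⊕ m ⊕ m ⊕ p ⊕ p, inv(m) ⊕ k ⊕ k ⊕ p ⊕ q ⊕ s(q, k) ⊕ t(q, k)))

Answer: inv(r(inv(q) ⊕ k ⊕ m ⊕ m ⊕ m ⊕ p ⊕ p, inv(m) ⊕ k ⊕ k ⊕ p ⊕ q ⊕ s(q, k) ⊕ t(q, k)))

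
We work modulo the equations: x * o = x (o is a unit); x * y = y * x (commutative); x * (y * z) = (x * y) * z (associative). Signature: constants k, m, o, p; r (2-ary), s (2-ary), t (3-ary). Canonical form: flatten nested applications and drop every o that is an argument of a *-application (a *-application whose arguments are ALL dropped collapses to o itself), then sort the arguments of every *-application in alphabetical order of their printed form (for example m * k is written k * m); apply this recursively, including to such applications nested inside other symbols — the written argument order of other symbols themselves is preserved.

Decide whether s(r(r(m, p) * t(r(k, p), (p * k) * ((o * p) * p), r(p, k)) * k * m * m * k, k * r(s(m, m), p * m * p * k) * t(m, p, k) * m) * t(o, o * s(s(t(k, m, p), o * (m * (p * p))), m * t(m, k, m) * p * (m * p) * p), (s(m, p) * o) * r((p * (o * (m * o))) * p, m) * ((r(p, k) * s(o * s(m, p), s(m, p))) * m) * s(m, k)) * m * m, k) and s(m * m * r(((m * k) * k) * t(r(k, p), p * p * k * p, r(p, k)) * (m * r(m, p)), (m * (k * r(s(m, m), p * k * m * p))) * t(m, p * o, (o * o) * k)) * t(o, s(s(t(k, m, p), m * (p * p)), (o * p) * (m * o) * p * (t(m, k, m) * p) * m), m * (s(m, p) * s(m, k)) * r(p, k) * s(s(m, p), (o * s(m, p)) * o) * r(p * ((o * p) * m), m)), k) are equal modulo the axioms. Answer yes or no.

Answer: yes — both canonical forms are s(m * m * r(k * k * m * m * r(m, p) * t(r(k, p), k * p * p * p, r(p, k)), k * m * r(s(m, m), k * m * p * p) * t(m, p, k)) * t(o, s(s(t(k, m, p), m * p * p), m * m * p * p * p * t(m, k, m)), m * r(m * p * p, m) * r(p, k) * s(m, k) * s(m, p) * s(s(m, p), s(m, p))), k)

Derivation:
Left:  s(r(r(m, p) * t(r(k, p), (p * k) * ((o * p) * p), r(p, k)) * k * m * m * k, k * r(s(m, m), p * m * p * k) * t(m, p, k) * m) * t(o, o * s(s(t(k, m, p), o * (m * (p * p))), m * t(m, k, m) * p * (m * p) * p), (s(m, p) * o) * r((p * (o * (m * o))) * p, m) * ((r(p, k) * s(o * s(m, p), s(m, p))) * m) * s(m, k)) * m * m, k)
  Descend into:  r(r(m, p) * t(r(k, p), (p * k) * ((o * p) * p), r(p, k)) * k * m * m * k, k * r(s(m, m), p * m * p * k) * t(m, p, k) * m) * t(o, o * s(s(t(k, m, p), o * (m * (p * p))), m * t(m, k, m) * p * (m * p) * p), (s(m, p) * o) * r((p * (o * (m * o))) * p, m) * ((r(p, k) * s(o * s(m, p), s(m, p))) * m) * s(m, k)) * m * m
  Inside:  r(r(m, p) * t(r(k, p), (p * k) * ((o * p) * p), r(p, k)) * k * m * m * k, k * r(s(m, m), p * m * p * k) * t(m, p, k) * m)  →  r(k * k * m * m * r(m, p) * t(r(k, p), k * p * p * p, r(p, k)), k * m * r(s(m, m), k * m * p * p) * t(m, p, k))
  Canonicalize subterm:  t(o, o * s(s(t(k, m, p), o * (m * (p * p))), m * t(m, k, m) * p * (m * p) * p), (s(m, p) * o) * r((p * (o * (m * o))) * p, m) * ((r(p, k) * s(o * s(m, p), s(m, p))) * m) * s(m, k))  →  t(o, s(s(t(k, m, p), m * p * p), m * m * p * p * p * t(m, k, m)), m * r(m * p * p, m) * r(p, k) * s(m, k) * s(m, p) * s(s(m, p), s(m, p)))
  Order the arguments:  m * m * r(k * k * m * m * r(m, p) * t(r(k, p), k * p * p * p, r(p, k)), k * m * r(s(m, m), k * m * p * p) * t(m, p, k)) * t(o, s(s(t(k, m, p), m * p * p), m * m * p * p * p * t(m, k, m)), m * r(m * p * p, m) * r(p, k) * s(m, k) * s(m, p) * s(s(m, p), s(m, p)))
  Put back:  s(m * m * r(k * k * m * m * r(m, p) * t(r(k, p), k * p * p * p, r(p, k)), k * m * r(s(m, m), k * m * p * p) * t(m, p, k)) * t(o, s(s(t(k, m, p), m * p * p), m * m * p * p * p * t(m, k, m)), m * r(m * p * p, m) * r(p, k) * s(m, k) * s(m, p) * s(s(m, p), s(m, p))), k)
Right:  s(m * m * r(((m * k) * k) * t(r(k, p), p * p * k * p, r(p, k)) * (m * r(m, p)), (m * (k * r(s(m, m), p * k * m * p))) * t(m, p * o, (o * o) * k)) * t(o, s(s(t(k, m, p), m * (p * p)), (o * p) * (m * o) * p * (t(m, k, m) * p) * m), m * (s(m, p) * s(m, k)) * r(p, k) * s(s(m, p), (o * s(m, p)) * o) * r(p * ((o * p) * m), m)), k)
  Focus inside:  m * m * r(((m * k) * k) * t(r(k, p), p * p * k * p, r(p, k)) * (m * r(m, p)), (m * (k * r(s(m, m), p * k * m * p))) * t(m, p * o, (o * o) * k)) * t(o, s(s(t(k, m, p), m * (p * p)), (o * p) * (m * o) * p * (t(m, k, m) * p) * m), m * (s(m, p) * s(m, k)) * r(p, k) * s(s(m, p), (o * s(m, p)) * o) * r(p * ((o * p) * m), m))
  Canonicalize subterm:  r(((m * k) * k) * t(r(k, p), p * p * k * p, r(p, k)) * (m * r(m, p)), (m * (k * r(s(m, m), p * k * m * p))) * t(m, p * o, (o * o) * k))  →  r(k * k * m * m * r(m, p) * t(r(k, p), k * p * p * p, r(p, k)), k * m * r(s(m, m), k * m * p * p) * t(m, p, k))
  Inside:  t(o, s(s(t(k, m, p), m * (p * p)), (o * p) * (m * o) * p * (t(m, k, m) * p) * m), m * (s(m, p) * s(m, k)) * r(p, k) * s(s(m, p), (o * s(m, p)) * o) * r(p * ((o * p) * m), m))  →  t(o, s(s(t(k, m, p), m * p * p), m * m * p * p * p * t(m, k, m)), m * r(m * p * p, m) * r(p, k) * s(m, k) * s(m, p) * s(s(m, p), s(m, p)))
  Sort arguments:  m * m * r(k * k * m * m * r(m, p) * t(r(k, p), k * p * p * p, r(p, k)), k * m * r(s(m, m), k * m * p * p) * t(m, p, k)) * t(o, s(s(t(k, m, p), m * p * p), m * m * p * p * p * t(m, k, m)), m * r(m * p * p, m) * r(p, k) * s(m, k) * s(m, p) * s(s(m, p), s(m, p)))
  Put back:  s(m * m * r(k * k * m * m * r(m, p) * t(r(k, p), k * p * p * p, r(p, k)), k * m * r(s(m, m), k * m * p * p) * t(m, p, k)) * t(o, s(s(t(k, m, p), m * p * p), m * m * p * p * p * t(m, k, m)), m * r(m * p * p, m) * r(p, k) * s(m, k) * s(m, p) * s(s(m, p), s(m, p))), k)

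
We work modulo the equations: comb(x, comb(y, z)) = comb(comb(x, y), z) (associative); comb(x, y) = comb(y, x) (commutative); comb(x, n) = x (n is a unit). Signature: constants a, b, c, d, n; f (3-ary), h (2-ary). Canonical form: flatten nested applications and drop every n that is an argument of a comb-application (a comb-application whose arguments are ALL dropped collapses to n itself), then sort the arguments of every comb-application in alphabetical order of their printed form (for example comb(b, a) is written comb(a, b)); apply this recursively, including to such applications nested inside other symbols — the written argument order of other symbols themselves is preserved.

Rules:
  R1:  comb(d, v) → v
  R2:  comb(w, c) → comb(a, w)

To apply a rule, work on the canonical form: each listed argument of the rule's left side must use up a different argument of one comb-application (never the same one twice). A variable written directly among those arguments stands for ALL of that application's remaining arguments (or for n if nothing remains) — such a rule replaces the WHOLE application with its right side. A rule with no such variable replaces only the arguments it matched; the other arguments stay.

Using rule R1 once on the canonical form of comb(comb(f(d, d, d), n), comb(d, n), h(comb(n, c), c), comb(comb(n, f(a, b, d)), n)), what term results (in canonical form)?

Answer: comb(f(a, b, d), f(d, d, d), h(c, c))

Derivation:
Canonical form:  comb(d, f(a, b, d), f(d, d, d), h(c, c))
R1 matches:  uses d;  v := comb(f(a, b, d), f(d, d, d), h(c, c))
The extension variable absorbs all remaining arguments, so the whole application is rewritten.
Giving:  comb(f(a, b, d), f(d, d, d), h(c, c))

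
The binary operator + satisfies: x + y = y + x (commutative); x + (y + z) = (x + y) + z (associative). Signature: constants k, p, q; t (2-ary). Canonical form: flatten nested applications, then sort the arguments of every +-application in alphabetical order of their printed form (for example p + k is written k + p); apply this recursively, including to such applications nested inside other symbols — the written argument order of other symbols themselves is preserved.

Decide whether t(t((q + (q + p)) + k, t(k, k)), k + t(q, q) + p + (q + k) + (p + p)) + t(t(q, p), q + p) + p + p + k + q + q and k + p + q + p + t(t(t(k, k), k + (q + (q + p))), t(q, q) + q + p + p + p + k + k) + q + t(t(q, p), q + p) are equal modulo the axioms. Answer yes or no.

Answer: no — k + p + p + q + q + t(t(k + p + q + q, t(k, k)), k + k + p + p + p + q + t(q, q)) + t(t(q, p), p + q) vs k + p + p + q + q + t(t(q, p), p + q) + t(t(t(k, k), k + p + q + q), k + k + p + p + p + q + t(q, q))

Derivation:
Left:  t(t((q + (q + p)) + k, t(k, k)), k + t(q, q) + p + (q + k) + (p + p)) + t(t(q, p), q + p) + p + p + k + q + q
  Canonicalize subterm:  t(t((q + (q + p)) + k, t(k, k)), k + t(q, q) + p + (q + k) + (p + p))  →  t(t(k + p + q + q, t(k, k)), k + k + p + p + p + q + t(q, q))
  Canonicalize subterm:  t(t(q, p), q + p)  →  t(t(q, p), p + q)
  Sort arguments:  k + p + p + q + q + t(t(k + p + q + q, t(k, k)), k + k + p + p + p + q + t(q, q)) + t(t(q, p), p + q)
Right:  k + p + q + p + t(t(t(k, k), k + (q + (q + p))), t(q, q) + q + p + p + p + k + k) + q + t(t(q, p), q + p)
  Inside:  t(t(t(k, k), k + (q + (q + p))), t(q, q) + q + p + p + p + k + k)  →  t(t(t(k, k), k + p + q + q), k + k + p + p + p + q + t(q, q))
  Inside:  t(t(q, p), q + p)  →  t(t(q, p), p + q)
  Order the arguments:  k + p + p + q + q + t(t(q, p), p + q) + t(t(t(k, k), k + p + q + q), k + k + p + p + p + q + t(q, q))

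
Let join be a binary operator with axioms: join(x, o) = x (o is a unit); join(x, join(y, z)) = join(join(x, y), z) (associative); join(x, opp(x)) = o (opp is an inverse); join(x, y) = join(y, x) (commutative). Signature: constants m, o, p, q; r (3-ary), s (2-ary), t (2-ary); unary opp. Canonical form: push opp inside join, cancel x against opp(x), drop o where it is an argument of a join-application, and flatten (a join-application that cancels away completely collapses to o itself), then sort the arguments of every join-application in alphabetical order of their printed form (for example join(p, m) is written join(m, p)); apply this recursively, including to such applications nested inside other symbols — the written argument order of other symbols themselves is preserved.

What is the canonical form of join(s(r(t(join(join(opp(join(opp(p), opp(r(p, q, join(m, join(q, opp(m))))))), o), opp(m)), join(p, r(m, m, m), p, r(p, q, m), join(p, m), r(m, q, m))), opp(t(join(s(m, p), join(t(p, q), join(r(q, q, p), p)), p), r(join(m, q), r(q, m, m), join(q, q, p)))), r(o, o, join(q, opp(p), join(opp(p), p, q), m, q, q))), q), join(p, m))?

Answer: join(m, p, s(r(t(join(opp(m), p, r(p, q, q)), join(m, p, p, p, r(m, m, m), r(m, q, m), r(p, q, m))), opp(t(join(p, p, r(q, q, p), s(m, p), t(p, q)), r(join(m, q), r(q, m, m), join(p, q, q)))), r(o, o, join(m, opp(p), q, q, q, q))), q))

Derivation:
Push opp inside:  distribute opp over join and collapse double opp
Combine occurrences:  join(s(r(t(join(opp(m), p, r(p, q, q)), join(m, p, p, p, r(m, m, m), r(m, q, m), r(p, q, m))), opp(t(join(p, p, r(q, q, p), s(m, p), t(p, q)), r(join(m, q), r(q, m, m), join(p, q, q)))), r(o, o, join(m, opp(p), q, q, q, q))), q), p, m)
Sort arguments:  join(m, p, s(r(t(join(opp(m), p, r(p, q, q)), join(m, p, p, p, r(m, m, m), r(m, q, m), r(p, q, m))), opp(t(join(p, p, r(q, q, p), s(m, p), t(p, q)), r(join(m, q), r(q, m, m), join(p, q, q)))), r(o, o, join(m, opp(p), q, q, q, q))), q))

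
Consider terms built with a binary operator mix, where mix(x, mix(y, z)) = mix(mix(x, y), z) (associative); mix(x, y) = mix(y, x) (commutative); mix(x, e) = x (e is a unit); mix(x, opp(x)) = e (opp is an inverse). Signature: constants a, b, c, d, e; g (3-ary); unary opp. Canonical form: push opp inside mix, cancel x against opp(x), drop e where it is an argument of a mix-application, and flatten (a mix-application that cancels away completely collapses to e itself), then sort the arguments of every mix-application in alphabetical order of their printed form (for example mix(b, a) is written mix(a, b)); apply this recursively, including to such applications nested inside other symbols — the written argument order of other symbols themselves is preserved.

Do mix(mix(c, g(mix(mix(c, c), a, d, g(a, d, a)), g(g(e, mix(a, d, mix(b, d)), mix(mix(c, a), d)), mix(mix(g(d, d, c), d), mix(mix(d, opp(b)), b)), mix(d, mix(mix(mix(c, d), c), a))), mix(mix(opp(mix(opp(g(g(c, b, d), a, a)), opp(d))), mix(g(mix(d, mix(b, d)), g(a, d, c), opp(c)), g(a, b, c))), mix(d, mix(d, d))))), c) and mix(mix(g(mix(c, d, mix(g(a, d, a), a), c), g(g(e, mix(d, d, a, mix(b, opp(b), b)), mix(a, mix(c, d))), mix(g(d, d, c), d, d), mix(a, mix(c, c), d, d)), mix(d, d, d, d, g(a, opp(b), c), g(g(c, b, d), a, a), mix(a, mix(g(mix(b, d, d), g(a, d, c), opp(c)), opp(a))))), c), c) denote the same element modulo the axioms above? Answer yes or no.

Answer: no — mix(c, c, g(mix(a, c, c, d, g(a, d, a)), g(g(e, mix(a, b, d, d), mix(a, c, d)), mix(d, d, g(d, d, c)), mix(a, c, c, d, d)), mix(d, d, d, d, g(a, b, c), g(g(c, b, d), a, a), g(mix(b, d, d), g(a, d, c), opp(c))))) vs mix(c, c, g(mix(a, c, c, d, g(a, d, a)), g(g(e, mix(a, b, d, d), mix(a, c, d)), mix(d, d, g(d, d, c)), mix(a, c, c, d, d)), mix(d, d, d, d, g(a, opp(b), c), g(g(c, b, d), a, a), g(mix(b, d, d), g(a, d, c), opp(c)))))

Derivation:
Left:  mix(mix(c, g(mix(mix(c, c), a, d, g(a, d, a)), g(g(e, mix(a, d, mix(b, d)), mix(mix(c, a), d)), mix(mix(g(d, d, c), d), mix(mix(d, opp(b)), b)), mix(d, mix(mix(mix(c, d), c), a))), mix(mix(opp(mix(opp(g(g(c, b, d), a, a)), opp(d))), mix(g(mix(d, mix(b, d)), g(a, d, c), opp(c)), g(a, b, c))), mix(d, mix(d, d))))), c)
  Push opp inside:  distribute opp over mix and collapse double opp
  Combine occurrences:  mix(c, c, g(mix(a, c, c, d, g(a, d, a)), g(g(e, mix(a, b, d, d), mix(a, c, d)), mix(d, d, g(d, d, c)), mix(a, c, c, d, d)), mix(d, d, d, d, g(a, b, c), g(g(c, b, d), a, a), g(mix(b, d, d), g(a, d, c), opp(c)))))
Right:  mix(mix(g(mix(c, d, mix(g(a, d, a), a), c), g(g(e, mix(d, d, a, mix(b, opp(b), b)), mix(a, mix(c, d))), mix(g(d, d, c), d, d), mix(a, mix(c, c), d, d)), mix(d, d, d, d, g(a, opp(b), c), g(g(c, b, d), a, a), mix(a, mix(g(mix(b, d, d), g(a, d, c), opp(c)), opp(a))))), c), c)
  Collect terms:  mix(g(mix(a, c, c, d, g(a, d, a)), g(g(e, mix(a, b, d, d), mix(a, c, d)), mix(d, d, g(d, d, c)), mix(a, c, c, d, d)), mix(d, d, d, d, g(a, opp(b), c), g(g(c, b, d), a, a), g(mix(b, d, d), g(a, d, c), opp(c)))), c, c)
  Order the arguments:  mix(c, c, g(mix(a, c, c, d, g(a, d, a)), g(g(e, mix(a, b, d, d), mix(a, c, d)), mix(d, d, g(d, d, c)), mix(a, c, c, d, d)), mix(d, d, d, d, g(a, opp(b), c), g(g(c, b, d), a, a), g(mix(b, d, d), g(a, d, c), opp(c)))))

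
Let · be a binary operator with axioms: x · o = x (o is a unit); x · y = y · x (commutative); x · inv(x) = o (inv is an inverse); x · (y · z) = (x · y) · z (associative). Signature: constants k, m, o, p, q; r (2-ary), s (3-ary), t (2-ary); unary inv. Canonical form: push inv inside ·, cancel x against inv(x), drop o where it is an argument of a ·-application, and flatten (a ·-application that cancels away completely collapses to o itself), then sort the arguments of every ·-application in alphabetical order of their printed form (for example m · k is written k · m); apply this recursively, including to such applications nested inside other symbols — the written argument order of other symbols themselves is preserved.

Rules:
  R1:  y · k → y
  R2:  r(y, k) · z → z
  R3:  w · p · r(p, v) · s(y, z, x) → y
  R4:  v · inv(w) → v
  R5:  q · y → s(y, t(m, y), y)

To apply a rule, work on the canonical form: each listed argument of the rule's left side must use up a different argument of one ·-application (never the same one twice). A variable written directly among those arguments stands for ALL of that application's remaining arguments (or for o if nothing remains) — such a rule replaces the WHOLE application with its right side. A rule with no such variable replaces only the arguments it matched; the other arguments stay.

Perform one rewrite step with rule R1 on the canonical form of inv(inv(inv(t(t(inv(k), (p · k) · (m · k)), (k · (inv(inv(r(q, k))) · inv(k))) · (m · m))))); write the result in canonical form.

Canonical form:  inv(t(t(inv(k), k · k · m · p), m · m · r(q, k)))
Apply R1:  consuming k;  y := k · m · p
Every leftover argument binds to the variable; the entire application is replaced.
Giving:  inv(t(t(inv(k), k · m · p), m · m · r(q, k)))

Answer: inv(t(t(inv(k), k · m · p), m · m · r(q, k)))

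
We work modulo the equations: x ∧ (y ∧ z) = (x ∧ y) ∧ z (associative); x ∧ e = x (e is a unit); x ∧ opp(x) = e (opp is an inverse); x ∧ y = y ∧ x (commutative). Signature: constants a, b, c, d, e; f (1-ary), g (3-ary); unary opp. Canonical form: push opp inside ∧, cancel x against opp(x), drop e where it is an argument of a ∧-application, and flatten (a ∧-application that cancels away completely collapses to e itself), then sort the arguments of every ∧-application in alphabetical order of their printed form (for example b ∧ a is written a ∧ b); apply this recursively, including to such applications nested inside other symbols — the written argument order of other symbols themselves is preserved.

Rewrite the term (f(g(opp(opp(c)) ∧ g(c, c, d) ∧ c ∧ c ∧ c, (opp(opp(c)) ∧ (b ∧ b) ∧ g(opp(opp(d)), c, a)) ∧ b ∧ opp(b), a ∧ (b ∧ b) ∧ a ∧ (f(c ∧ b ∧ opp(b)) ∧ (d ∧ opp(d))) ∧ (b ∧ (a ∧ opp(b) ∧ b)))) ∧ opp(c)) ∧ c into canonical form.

Push opp inside:  distribute opp over ∧ and collapse double opp
Inverses cancel:  c cancels
Collect:  f(g(c ∧ c ∧ c ∧ c ∧ g(c, c, d), b ∧ b ∧ c ∧ g(d, c, a), a ∧ a ∧ a ∧ b ∧ b ∧ b ∧ f(c)))

Answer: f(g(c ∧ c ∧ c ∧ c ∧ g(c, c, d), b ∧ b ∧ c ∧ g(d, c, a), a ∧ a ∧ a ∧ b ∧ b ∧ b ∧ f(c)))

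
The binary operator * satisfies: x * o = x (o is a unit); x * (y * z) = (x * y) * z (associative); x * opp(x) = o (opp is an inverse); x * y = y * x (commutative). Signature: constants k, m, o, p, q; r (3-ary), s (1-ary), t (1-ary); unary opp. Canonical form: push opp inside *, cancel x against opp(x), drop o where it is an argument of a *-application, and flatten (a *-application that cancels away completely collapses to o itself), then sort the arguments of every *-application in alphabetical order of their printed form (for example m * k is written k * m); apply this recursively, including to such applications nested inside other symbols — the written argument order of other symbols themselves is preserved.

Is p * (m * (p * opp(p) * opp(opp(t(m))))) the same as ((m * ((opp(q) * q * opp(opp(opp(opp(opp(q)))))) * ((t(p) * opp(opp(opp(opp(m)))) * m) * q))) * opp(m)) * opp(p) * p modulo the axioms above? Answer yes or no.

Answer: no — m * p * t(m) vs m * m * t(p)

Derivation:
Left:  p * (m * (p * opp(p) * opp(opp(t(m)))))
  Push opp inside:  distribute opp over * and collapse double opp
  Combine occurrences:  p * m * t(m)
  Order the arguments:  m * p * t(m)
Right:  ((m * ((opp(q) * q * opp(opp(opp(opp(opp(q)))))) * ((t(p) * opp(opp(opp(opp(m)))) * m) * q))) * opp(m)) * opp(p) * p
  Push opp inside:  distribute opp over * and collapse double opp
  Inverses cancel:  q cancels; p cancels
  Combine occurrences:  m * m * t(p)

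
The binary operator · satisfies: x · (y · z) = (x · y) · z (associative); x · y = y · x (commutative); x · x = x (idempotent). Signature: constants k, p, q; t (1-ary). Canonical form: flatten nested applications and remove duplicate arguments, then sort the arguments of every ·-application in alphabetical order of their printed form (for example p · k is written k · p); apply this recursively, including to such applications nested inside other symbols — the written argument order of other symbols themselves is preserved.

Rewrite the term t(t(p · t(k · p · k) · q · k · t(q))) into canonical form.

Answer: t(t(k · p · q · t(k · p) · t(q)))

Derivation:
Work inside:  p · t(k · p · k) · q · k · t(q)
Canonicalize subterm:  t(k · p · k)  →  t(k · p)
Sort:  k · p · q · t(k · p) · t(q)
Reassemble:  t(t(k · p · q · t(k · p) · t(q)))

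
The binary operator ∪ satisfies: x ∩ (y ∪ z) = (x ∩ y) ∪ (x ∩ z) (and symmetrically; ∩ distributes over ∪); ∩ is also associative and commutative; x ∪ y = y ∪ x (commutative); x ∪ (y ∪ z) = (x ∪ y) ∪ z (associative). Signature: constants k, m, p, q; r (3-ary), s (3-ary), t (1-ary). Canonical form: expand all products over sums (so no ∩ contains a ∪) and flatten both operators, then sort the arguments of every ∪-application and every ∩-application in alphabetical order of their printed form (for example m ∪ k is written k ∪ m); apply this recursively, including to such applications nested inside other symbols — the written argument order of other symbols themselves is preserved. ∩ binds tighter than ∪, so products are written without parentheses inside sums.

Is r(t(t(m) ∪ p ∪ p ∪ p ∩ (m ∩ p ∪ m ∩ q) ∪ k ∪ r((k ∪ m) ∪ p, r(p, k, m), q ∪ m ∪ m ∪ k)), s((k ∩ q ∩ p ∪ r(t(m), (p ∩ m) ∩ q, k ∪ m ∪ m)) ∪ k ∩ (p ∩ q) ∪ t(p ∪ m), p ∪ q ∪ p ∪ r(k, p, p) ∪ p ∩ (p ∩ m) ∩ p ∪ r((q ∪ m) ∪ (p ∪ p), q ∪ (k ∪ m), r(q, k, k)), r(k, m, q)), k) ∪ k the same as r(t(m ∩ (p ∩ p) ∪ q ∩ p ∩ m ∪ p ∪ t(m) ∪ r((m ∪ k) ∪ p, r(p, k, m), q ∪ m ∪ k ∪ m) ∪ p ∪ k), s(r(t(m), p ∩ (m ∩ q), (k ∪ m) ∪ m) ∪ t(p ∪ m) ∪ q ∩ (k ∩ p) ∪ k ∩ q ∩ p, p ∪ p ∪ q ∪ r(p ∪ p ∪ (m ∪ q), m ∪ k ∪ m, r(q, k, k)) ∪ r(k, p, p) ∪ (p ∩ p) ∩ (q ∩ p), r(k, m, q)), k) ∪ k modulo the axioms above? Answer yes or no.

Left:  r(t(t(m) ∪ p ∪ p ∪ p ∩ (m ∩ p ∪ m ∩ q) ∪ k ∪ r((k ∪ m) ∪ p, r(p, k, m), q ∪ m ∪ m ∪ k)), s((k ∩ q ∩ p ∪ r(t(m), (p ∩ m) ∩ q, k ∪ m ∪ m)) ∪ k ∩ (p ∩ q) ∪ t(p ∪ m), p ∪ q ∪ p ∪ r(k, p, p) ∪ p ∩ (p ∩ m) ∩ p ∪ r((q ∪ m) ∪ (p ∪ p), q ∪ (k ∪ m), r(q, k, k)), r(k, m, q)), k) ∪ k
  Expand products over sums:  r(t(k ∪ m ∩ p ∩ p ∪ m ∩ p ∩ q ∪ p ∪ p ∪ r(k ∪ m ∪ p, r(p, k, m), k ∪ m ∪ m ∪ q) ∪ t(m)), s(k ∩ p ∩ q ∪ k ∩ p ∩ q ∪ r(t(m), m ∩ p ∩ q, k ∪ m ∪ m) ∪ t(m ∪ p), m ∩ p ∩ p ∩ p ∪ p ∪ p ∪ q ∪ r(k, p, p) ∪ r(m ∪ p ∪ p ∪ q, k ∪ m ∪ q, r(q, k, k)), r(k, m, q)), k) ∪ k
  Sort arguments:  k ∪ r(t(k ∪ m ∩ p ∩ p ∪ m ∩ p ∩ q ∪ p ∪ p ∪ r(k ∪ m ∪ p, r(p, k, m), k ∪ m ∪ m ∪ q) ∪ t(m)), s(k ∩ p ∩ q ∪ k ∩ p ∩ q ∪ r(t(m), m ∩ p ∩ q, k ∪ m ∪ m) ∪ t(m ∪ p), m ∩ p ∩ p ∩ p ∪ p ∪ p ∪ q ∪ r(k, p, p) ∪ r(m ∪ p ∪ p ∪ q, k ∪ m ∪ q, r(q, k, k)), r(k, m, q)), k)
Right:  r(t(m ∩ (p ∩ p) ∪ q ∩ p ∩ m ∪ p ∪ t(m) ∪ r((m ∪ k) ∪ p, r(p, k, m), q ∪ m ∪ k ∪ m) ∪ p ∪ k), s(r(t(m), p ∩ (m ∩ q), (k ∪ m) ∪ m) ∪ t(p ∪ m) ∪ q ∩ (k ∩ p) ∪ k ∩ q ∩ p, p ∪ p ∪ q ∪ r(p ∪ p ∪ (m ∪ q), m ∪ k ∪ m, r(q, k, k)) ∪ r(k, p, p) ∪ (p ∩ p) ∩ (q ∩ p), r(k, m, q)), k) ∪ k
  Flatten:  r(t(k ∪ m ∩ p ∩ p ∪ m ∩ p ∩ q ∪ p ∪ p ∪ r(k ∪ m ∪ p, r(p, k, m), k ∪ m ∪ m ∪ q) ∪ t(m)), s(k ∩ p ∩ q ∪ k ∩ p ∩ q ∪ r(t(m), m ∩ p ∩ q, k ∪ m ∪ m) ∪ t(m ∪ p), p ∪ p ∪ p ∩ p ∩ p ∩ q ∪ q ∪ r(k, p, p) ∪ r(m ∪ p ∪ p ∪ q, k ∪ m ∪ m, r(q, k, k)), r(k, m, q)), k) ∪ k
  Sort:  k ∪ r(t(k ∪ m ∩ p ∩ p ∪ m ∩ p ∩ q ∪ p ∪ p ∪ r(k ∪ m ∪ p, r(p, k, m), k ∪ m ∪ m ∪ q) ∪ t(m)), s(k ∩ p ∩ q ∪ k ∩ p ∩ q ∪ r(t(m), m ∩ p ∩ q, k ∪ m ∪ m) ∪ t(m ∪ p), p ∪ p ∪ p ∩ p ∩ p ∩ q ∪ q ∪ r(k, p, p) ∪ r(m ∪ p ∪ p ∪ q, k ∪ m ∪ m, r(q, k, k)), r(k, m, q)), k)

Answer: no — k ∪ r(t(k ∪ m ∩ p ∩ p ∪ m ∩ p ∩ q ∪ p ∪ p ∪ r(k ∪ m ∪ p, r(p, k, m), k ∪ m ∪ m ∪ q) ∪ t(m)), s(k ∩ p ∩ q ∪ k ∩ p ∩ q ∪ r(t(m), m ∩ p ∩ q, k ∪ m ∪ m) ∪ t(m ∪ p), m ∩ p ∩ p ∩ p ∪ p ∪ p ∪ q ∪ r(k, p, p) ∪ r(m ∪ p ∪ p ∪ q, k ∪ m ∪ q, r(q, k, k)), r(k, m, q)), k) vs k ∪ r(t(k ∪ m ∩ p ∩ p ∪ m ∩ p ∩ q ∪ p ∪ p ∪ r(k ∪ m ∪ p, r(p, k, m), k ∪ m ∪ m ∪ q) ∪ t(m)), s(k ∩ p ∩ q ∪ k ∩ p ∩ q ∪ r(t(m), m ∩ p ∩ q, k ∪ m ∪ m) ∪ t(m ∪ p), p ∪ p ∪ p ∩ p ∩ p ∩ q ∪ q ∪ r(k, p, p) ∪ r(m ∪ p ∪ p ∪ q, k ∪ m ∪ m, r(q, k, k)), r(k, m, q)), k)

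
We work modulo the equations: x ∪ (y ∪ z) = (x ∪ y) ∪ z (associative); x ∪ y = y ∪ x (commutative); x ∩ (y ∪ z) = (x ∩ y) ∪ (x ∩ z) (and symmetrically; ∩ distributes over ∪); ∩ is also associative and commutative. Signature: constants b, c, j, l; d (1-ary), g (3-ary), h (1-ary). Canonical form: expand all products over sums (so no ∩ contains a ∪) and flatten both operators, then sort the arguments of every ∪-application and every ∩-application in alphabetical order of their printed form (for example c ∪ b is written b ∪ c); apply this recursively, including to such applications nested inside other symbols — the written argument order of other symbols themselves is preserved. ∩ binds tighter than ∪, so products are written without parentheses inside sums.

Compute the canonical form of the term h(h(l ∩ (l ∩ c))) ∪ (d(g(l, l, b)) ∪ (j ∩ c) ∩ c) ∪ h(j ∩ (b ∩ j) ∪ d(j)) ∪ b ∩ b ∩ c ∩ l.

Flatten:  h(h(c ∩ l ∩ l)) ∪ d(g(l, l, b)) ∪ c ∩ c ∩ j ∪ h(b ∩ j ∩ j ∪ d(j)) ∪ b ∩ b ∩ c ∩ l
Order the arguments:  b ∩ b ∩ c ∩ l ∪ c ∩ c ∩ j ∪ d(g(l, l, b)) ∪ h(b ∩ j ∩ j ∪ d(j)) ∪ h(h(c ∩ l ∩ l))

Answer: b ∩ b ∩ c ∩ l ∪ c ∩ c ∩ j ∪ d(g(l, l, b)) ∪ h(b ∩ j ∩ j ∪ d(j)) ∪ h(h(c ∩ l ∩ l))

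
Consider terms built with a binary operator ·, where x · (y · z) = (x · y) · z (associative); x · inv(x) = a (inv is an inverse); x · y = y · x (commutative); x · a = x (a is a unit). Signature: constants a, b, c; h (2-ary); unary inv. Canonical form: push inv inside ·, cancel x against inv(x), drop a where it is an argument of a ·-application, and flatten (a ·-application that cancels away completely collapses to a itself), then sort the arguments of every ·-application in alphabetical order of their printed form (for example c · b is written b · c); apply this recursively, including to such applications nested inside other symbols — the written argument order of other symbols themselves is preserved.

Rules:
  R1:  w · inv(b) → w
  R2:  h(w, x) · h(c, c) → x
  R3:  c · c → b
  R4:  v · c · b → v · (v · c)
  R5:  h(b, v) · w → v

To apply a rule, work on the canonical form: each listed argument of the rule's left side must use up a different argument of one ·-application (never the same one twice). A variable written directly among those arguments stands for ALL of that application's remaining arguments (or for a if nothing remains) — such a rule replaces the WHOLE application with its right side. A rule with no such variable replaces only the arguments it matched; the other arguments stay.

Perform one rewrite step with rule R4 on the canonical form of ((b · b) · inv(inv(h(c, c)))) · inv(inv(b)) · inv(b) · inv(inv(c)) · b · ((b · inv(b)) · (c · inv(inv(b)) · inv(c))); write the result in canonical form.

Answer: b · b · b · b · b · b · c · h(c, c) · h(c, c)

Derivation:
Canonical form:  b · b · b · b · c · h(c, c)
Apply R4:  consuming b, c;  v := b · b · b · h(c, c)
The extension variable absorbs all remaining arguments, so the whole application is rewritten.
New term:  b · b · b · b · b · b · c · h(c, c) · h(c, c)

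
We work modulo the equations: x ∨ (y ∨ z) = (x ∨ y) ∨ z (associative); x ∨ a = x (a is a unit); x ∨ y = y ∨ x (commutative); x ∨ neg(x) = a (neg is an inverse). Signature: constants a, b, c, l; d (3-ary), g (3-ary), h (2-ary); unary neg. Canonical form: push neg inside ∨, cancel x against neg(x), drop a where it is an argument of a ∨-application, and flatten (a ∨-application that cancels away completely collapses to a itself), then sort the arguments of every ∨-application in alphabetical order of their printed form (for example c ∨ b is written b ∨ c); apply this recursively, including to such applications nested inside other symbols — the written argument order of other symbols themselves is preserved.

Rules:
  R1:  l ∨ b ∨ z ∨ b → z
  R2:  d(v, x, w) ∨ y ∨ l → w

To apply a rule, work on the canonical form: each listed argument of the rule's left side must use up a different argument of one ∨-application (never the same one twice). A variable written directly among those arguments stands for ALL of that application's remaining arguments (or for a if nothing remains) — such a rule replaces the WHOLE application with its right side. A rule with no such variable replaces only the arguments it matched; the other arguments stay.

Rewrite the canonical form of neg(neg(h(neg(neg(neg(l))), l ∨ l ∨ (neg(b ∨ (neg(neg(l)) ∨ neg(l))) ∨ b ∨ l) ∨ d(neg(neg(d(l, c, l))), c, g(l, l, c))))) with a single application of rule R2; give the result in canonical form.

Canonical form:  h(neg(l), d(d(l, c, l), c, g(l, l, c)) ∨ l ∨ l ∨ l)
Apply R2:  consuming d(d(l, c, l), c, g(l, l, c)), l;  v := d(l, c, l), w := g(l, l, c), x := c, y := l ∨ l
Every leftover argument binds to the variable; the entire application is replaced.
Result:  h(neg(l), g(l, l, c))

Answer: h(neg(l), g(l, l, c))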